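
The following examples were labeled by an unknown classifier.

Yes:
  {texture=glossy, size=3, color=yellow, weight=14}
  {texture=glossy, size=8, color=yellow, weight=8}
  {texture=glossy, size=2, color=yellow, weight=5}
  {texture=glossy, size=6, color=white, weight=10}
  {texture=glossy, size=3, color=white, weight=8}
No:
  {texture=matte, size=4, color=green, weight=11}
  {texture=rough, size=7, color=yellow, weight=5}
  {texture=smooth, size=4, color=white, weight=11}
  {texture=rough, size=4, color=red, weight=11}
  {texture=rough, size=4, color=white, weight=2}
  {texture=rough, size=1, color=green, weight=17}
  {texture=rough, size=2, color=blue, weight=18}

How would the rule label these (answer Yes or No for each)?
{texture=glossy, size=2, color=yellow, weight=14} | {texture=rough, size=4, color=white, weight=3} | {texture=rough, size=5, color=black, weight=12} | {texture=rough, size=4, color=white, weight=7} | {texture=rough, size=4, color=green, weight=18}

The rule appears to be: texture is glossy.
Yes: {texture=glossy, size=2, color=yellow, weight=14}, since texture is glossy. No: {texture=rough, size=4, color=white, weight=3}, since texture is rough. No: {texture=rough, size=5, color=black, weight=12}, since texture is rough. No: {texture=rough, size=4, color=white, weight=7}, since texture is rough. No: {texture=rough, size=4, color=green, weight=18}, since texture is rough.

Yes, No, No, No, No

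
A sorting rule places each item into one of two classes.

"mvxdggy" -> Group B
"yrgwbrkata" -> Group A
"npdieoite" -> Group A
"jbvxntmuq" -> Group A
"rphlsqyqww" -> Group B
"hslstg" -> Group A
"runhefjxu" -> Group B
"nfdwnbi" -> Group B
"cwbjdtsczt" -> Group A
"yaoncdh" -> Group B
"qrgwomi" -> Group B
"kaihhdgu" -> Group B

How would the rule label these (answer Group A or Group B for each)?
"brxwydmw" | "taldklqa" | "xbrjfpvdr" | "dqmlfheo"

Group B, Group A, Group B, Group B

The simplest hypothesis consistent with all the labels is: contains 't'.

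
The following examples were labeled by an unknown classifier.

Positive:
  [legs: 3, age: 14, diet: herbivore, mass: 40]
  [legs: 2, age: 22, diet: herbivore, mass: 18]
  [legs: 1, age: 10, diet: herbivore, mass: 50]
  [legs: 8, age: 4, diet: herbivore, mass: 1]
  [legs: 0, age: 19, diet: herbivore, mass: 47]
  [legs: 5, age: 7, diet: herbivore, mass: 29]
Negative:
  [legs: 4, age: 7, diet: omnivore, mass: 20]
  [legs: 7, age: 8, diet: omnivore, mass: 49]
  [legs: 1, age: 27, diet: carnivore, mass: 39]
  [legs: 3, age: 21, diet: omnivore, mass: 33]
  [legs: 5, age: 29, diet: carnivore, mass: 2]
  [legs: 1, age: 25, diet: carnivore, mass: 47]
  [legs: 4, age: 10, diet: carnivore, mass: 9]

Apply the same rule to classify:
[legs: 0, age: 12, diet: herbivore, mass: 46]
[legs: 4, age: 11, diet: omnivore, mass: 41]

Checking candidate rules against both groups, what survives is: diet is herbivore.
[legs: 0, age: 12, diet: herbivore, mass: 46] → diet is herbivore → Positive. [legs: 4, age: 11, diet: omnivore, mass: 41] → diet is omnivore → Negative.

Positive, Negative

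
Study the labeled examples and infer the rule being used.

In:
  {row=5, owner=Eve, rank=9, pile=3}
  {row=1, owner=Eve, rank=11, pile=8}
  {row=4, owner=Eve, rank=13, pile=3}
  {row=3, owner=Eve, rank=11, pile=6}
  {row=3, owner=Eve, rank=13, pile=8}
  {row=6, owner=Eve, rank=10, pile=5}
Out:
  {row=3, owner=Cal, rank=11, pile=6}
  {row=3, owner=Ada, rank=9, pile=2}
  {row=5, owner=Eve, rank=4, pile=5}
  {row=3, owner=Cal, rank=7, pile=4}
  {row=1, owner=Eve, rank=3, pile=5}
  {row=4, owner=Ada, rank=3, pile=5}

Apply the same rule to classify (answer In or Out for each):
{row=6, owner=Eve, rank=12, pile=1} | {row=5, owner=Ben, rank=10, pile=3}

The common property of the 'In' items is: owner is Eve AND rank ≥ 7. No 'Out' item has it.

In, Out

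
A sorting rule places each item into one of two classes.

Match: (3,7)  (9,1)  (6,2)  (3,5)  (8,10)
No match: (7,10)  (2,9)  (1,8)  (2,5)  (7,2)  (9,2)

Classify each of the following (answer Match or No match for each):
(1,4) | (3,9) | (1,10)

No match, Match, No match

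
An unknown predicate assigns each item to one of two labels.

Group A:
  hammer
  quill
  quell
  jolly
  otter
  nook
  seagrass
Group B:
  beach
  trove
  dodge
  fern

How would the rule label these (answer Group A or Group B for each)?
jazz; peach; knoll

Group A, Group B, Group A

The common property of the 'Group A' items is: has a double letter. No 'Group B' item has it.
Group A: jazz, since 'zz' doubled. Group B: peach, since no doubled letter. Group A: knoll, since 'll' doubled.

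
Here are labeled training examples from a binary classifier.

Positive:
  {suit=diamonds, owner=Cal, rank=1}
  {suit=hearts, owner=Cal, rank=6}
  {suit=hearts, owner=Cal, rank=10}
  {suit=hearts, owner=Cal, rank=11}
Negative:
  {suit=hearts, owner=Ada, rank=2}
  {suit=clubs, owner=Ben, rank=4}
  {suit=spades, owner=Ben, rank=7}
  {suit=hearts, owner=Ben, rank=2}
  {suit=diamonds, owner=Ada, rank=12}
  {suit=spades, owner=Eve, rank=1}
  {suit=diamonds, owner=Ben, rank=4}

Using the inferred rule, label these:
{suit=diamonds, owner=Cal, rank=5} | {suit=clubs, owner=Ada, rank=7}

Positive, Negative

One predicate separates the groups cleanly: owner is Cal.
{suit=diamonds, owner=Cal, rank=5}: owner is Cal, passes → Positive. {suit=clubs, owner=Ada, rank=7}: owner is Ada, doesn't match → Negative.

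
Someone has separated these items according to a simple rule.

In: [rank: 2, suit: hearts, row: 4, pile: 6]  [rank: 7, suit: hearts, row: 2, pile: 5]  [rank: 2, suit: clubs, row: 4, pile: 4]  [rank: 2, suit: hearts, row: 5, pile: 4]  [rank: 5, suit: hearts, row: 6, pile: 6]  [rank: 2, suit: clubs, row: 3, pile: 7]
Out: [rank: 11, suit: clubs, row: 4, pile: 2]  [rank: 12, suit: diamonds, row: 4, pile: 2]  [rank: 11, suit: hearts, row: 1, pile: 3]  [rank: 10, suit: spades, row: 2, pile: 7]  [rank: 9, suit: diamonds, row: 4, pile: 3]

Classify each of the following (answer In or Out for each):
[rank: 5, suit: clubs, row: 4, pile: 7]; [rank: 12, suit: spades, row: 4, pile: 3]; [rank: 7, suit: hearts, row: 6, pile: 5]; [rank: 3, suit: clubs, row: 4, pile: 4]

In, Out, In, In

One predicate separates the groups cleanly: rank ≤ 7.
[rank: 5, suit: clubs, row: 4, pile: 7]: In (rank = 5). [rank: 12, suit: spades, row: 4, pile: 3]: Out (rank = 12). [rank: 7, suit: hearts, row: 6, pile: 5]: In (rank = 7). [rank: 3, suit: clubs, row: 4, pile: 4]: In (rank = 3).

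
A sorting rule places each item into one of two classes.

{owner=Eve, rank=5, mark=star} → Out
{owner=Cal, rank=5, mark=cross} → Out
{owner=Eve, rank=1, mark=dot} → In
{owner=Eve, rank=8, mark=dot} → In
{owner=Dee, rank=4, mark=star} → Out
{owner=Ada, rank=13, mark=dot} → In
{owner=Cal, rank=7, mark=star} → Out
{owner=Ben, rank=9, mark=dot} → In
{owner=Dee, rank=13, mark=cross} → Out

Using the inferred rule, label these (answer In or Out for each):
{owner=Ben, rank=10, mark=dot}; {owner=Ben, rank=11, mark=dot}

The rule appears to be: mark is dot.
{owner=Ben, rank=10, mark=dot} → mark is dot → In. {owner=Ben, rank=11, mark=dot} → mark is dot → In.

In, In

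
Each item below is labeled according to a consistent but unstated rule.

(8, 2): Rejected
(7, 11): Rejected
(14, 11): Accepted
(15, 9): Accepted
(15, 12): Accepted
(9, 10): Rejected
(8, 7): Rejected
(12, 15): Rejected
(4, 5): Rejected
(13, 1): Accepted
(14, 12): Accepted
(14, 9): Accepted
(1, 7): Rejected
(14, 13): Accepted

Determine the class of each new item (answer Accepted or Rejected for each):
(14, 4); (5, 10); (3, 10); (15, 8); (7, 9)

The classifier is using: first ≥ 13.

Accepted, Rejected, Rejected, Accepted, Rejected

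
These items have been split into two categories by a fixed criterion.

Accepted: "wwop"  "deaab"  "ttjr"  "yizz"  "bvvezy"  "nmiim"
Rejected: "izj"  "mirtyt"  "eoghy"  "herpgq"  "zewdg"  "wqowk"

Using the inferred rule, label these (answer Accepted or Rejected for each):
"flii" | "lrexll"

Accepted, Accepted

The common property of the 'Accepted' items is: has a double letter. No 'Rejected' item has it.
"flii": 'ii' doubled — checks out, so Accepted.
"lrexll": 'll' doubled — checks out, so Accepted.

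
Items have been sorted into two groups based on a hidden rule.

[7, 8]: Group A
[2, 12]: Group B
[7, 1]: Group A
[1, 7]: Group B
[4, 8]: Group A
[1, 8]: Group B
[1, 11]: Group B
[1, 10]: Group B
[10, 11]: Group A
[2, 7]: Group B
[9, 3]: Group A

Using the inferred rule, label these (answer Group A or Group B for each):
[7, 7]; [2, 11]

One predicate separates the groups cleanly: first ≥ 3.

Group A, Group B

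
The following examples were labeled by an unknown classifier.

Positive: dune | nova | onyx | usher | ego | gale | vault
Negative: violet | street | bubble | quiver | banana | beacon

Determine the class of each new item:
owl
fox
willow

The common property of the 'Positive' items is: length ≤ 5. No 'Negative' item has it.
owl: Positive (length 3). fox: Positive (length 3). willow: Negative (length 6).

Positive, Positive, Negative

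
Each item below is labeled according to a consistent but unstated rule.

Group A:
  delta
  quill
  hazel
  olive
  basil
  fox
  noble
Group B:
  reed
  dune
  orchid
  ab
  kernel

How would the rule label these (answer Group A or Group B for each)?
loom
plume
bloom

One predicate separates the groups cleanly: odd length.
Group B: loom, since length 4. Group A: plume, since length 5. Group A: bloom, since length 5.

Group B, Group A, Group A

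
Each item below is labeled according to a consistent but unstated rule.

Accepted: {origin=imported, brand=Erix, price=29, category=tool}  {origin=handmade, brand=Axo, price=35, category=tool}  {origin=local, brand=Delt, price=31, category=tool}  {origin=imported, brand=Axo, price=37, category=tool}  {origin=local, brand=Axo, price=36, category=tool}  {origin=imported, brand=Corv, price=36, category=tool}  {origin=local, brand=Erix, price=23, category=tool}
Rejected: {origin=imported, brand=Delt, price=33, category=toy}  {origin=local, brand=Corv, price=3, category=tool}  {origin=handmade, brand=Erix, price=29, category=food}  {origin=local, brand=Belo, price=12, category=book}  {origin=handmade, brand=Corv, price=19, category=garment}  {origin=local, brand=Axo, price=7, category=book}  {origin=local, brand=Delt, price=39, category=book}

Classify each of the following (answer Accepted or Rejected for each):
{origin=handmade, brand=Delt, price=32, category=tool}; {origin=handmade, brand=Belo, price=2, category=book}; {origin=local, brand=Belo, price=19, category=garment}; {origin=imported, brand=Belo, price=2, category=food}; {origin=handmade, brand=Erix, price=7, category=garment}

The rule appears to be: category is tool AND price ≥ 7.
{origin=handmade, brand=Delt, price=32, category=tool} — category is tool, price = 32, hence Accepted.
{origin=handmade, brand=Belo, price=2, category=book} — category is book, price = 2, hence Rejected.
{origin=local, brand=Belo, price=19, category=garment} — category is garment, price = 19, hence Rejected.
{origin=imported, brand=Belo, price=2, category=food} — category is food, price = 2, hence Rejected.
{origin=handmade, brand=Erix, price=7, category=garment} — category is garment, price = 7, hence Rejected.

Accepted, Rejected, Rejected, Rejected, Rejected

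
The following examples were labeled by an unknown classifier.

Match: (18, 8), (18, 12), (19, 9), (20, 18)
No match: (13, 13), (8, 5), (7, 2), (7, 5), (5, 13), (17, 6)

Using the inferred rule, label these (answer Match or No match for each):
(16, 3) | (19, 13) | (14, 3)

The distinguishing property — first ≥ 18 — holds for all the 'Match' cases and none of the 'No match' cases.
(16, 3): No match (first 16).
(19, 13): Match (first 19).
(14, 3): No match (first 14).

No match, Match, No match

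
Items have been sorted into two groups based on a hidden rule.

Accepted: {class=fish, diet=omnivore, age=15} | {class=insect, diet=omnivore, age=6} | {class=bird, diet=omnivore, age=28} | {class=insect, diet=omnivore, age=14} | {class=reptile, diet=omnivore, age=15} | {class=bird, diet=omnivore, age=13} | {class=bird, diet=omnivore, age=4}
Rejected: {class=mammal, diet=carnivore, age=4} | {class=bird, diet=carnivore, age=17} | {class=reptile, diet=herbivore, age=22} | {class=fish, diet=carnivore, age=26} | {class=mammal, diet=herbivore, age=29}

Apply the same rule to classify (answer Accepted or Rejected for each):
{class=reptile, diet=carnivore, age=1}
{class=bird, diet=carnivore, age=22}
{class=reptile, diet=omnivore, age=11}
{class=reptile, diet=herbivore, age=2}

Every 'Accepted' example satisfies: diet is omnivore. None of the 'Rejected' examples do.
{class=reptile, diet=carnivore, age=1}: diet is carnivore, doesn't match → Rejected.
{class=bird, diet=carnivore, age=22}: diet is carnivore, doesn't match → Rejected.
{class=reptile, diet=omnivore, age=11}: diet is omnivore, meets the rule → Accepted.
{class=reptile, diet=herbivore, age=2}: diet is herbivore, doesn't match → Rejected.

Rejected, Rejected, Accepted, Rejected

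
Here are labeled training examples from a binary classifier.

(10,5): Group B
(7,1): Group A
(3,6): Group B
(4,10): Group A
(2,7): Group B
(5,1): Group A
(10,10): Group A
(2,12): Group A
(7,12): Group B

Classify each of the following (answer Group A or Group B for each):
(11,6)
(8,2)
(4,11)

Rule: sum is even. This holds for each 'Group A' example and fails for each 'Group B' one.
(11,6): 11+6 = 17 — doesn't match, so Group B. (8,2): 8+2 = 10 — passes, so Group A. (4,11): 4+11 = 15 — doesn't match, so Group B.

Group B, Group A, Group B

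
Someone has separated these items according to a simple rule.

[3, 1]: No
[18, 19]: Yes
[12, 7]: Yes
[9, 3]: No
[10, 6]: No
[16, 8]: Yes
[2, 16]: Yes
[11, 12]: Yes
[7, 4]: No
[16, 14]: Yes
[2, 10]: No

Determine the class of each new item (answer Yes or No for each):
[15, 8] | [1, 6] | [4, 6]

Yes, No, No

The simplest hypothesis consistent with all the labels is: sum ≥ 18.
[15, 8]: 15+8 = 23, fits → Yes. [1, 6]: 1+6 = 7, lacks this property → No. [4, 6]: 4+6 = 10, lacks this property → No.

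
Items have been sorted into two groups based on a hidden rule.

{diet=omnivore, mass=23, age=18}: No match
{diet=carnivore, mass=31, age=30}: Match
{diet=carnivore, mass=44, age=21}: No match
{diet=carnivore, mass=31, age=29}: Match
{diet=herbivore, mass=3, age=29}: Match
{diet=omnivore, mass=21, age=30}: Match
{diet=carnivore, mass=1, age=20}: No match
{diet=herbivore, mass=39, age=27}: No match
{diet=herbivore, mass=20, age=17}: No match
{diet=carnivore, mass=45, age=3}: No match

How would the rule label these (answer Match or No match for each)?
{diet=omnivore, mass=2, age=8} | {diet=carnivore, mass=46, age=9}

The rule appears to be: age ≥ 29.

No match, No match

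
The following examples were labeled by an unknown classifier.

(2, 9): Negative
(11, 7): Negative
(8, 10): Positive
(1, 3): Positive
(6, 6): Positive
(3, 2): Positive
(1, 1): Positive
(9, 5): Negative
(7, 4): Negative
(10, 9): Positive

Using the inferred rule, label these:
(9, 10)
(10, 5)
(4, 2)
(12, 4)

Positive, Negative, Positive, Negative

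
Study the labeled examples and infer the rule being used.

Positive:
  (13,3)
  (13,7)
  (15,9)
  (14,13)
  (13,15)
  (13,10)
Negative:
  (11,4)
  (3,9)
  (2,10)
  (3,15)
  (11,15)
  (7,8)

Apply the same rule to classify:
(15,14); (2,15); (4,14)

The simplest hypothesis consistent with all the labels is: first ≥ 13.
(15,14) — first 15, hence Positive. (2,15) — first 2, hence Negative. (4,14) — first 4, hence Negative.

Positive, Negative, Negative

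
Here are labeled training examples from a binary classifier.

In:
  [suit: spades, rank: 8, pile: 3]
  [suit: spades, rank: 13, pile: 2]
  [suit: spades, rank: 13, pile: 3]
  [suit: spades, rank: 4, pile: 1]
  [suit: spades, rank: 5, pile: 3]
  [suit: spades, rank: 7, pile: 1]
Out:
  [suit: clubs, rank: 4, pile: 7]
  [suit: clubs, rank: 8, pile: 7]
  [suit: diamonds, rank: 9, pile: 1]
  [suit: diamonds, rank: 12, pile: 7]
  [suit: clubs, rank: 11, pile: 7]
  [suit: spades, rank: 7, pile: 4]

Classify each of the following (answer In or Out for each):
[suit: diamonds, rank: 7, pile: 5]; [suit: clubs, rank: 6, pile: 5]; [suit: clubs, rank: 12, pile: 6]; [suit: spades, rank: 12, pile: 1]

Out, Out, Out, In

Rule: suit is spades AND pile ≤ 3. This holds for each 'In' example and fails for each 'Out' one.
[suit: diamonds, rank: 7, pile: 5]: suit is diamonds, pile = 5, fails this test → Out. [suit: clubs, rank: 6, pile: 5]: suit is clubs, pile = 5, fails this test → Out. [suit: clubs, rank: 12, pile: 6]: suit is clubs, pile = 6, fails this test → Out. [suit: spades, rank: 12, pile: 1]: suit is spades, pile = 1, has this property → In.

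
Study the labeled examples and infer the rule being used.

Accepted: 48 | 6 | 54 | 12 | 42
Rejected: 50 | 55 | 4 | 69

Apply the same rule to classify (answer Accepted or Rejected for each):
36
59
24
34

Accepted, Rejected, Accepted, Rejected

'Accepted' ⟺ multiple of 6.
36: 36 = 6·6 — qualifies, so Accepted. 59: 59 = 6·9 + 5 — does not pass, so Rejected. 24: 24 = 6·4 — qualifies, so Accepted. 34: 34 = 6·5 + 4 — does not pass, so Rejected.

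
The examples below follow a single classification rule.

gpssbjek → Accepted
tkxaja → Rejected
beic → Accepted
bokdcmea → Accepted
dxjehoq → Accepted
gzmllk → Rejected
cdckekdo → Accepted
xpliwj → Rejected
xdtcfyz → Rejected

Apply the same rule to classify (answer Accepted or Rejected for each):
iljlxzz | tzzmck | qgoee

Rejected, Rejected, Accepted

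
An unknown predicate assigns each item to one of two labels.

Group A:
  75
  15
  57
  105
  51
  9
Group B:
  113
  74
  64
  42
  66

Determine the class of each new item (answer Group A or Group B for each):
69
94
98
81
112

The distinguishing property — ≡ 3 (mod 6) — holds for all the 'Group A' cases and none of the 'Group B' cases.

Group A, Group B, Group B, Group A, Group B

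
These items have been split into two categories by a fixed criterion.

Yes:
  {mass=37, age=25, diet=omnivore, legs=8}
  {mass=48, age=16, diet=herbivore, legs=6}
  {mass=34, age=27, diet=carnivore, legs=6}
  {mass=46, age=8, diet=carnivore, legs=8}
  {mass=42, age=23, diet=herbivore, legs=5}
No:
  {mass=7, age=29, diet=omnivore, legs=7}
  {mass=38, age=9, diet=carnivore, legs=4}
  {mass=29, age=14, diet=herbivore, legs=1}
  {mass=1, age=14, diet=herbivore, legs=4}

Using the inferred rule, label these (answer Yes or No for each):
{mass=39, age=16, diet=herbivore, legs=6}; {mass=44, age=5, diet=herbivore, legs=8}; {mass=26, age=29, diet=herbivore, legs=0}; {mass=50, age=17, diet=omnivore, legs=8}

Yes, Yes, No, Yes

The rule appears to be: legs ≥ 5 AND age ≤ 27.
{mass=39, age=16, diet=herbivore, legs=6} — legs = 6, age = 16, hence Yes. {mass=44, age=5, diet=herbivore, legs=8} — legs = 8, age = 5, hence Yes. {mass=26, age=29, diet=herbivore, legs=0} — legs = 0, age = 29, hence No. {mass=50, age=17, diet=omnivore, legs=8} — legs = 8, age = 17, hence Yes.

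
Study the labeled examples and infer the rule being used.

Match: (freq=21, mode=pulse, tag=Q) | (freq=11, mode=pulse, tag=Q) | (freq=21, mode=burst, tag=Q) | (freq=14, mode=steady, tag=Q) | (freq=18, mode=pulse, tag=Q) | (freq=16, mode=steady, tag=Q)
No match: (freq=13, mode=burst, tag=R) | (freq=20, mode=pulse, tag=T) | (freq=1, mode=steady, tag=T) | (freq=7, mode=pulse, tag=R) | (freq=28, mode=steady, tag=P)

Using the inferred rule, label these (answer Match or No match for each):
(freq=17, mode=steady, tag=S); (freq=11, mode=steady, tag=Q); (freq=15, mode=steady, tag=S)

No match, Match, No match

All 'Match' examples share one property — tag is Q — and every 'No match' example lacks it.
(freq=17, mode=steady, tag=S): tag is S — does not fit, so No match. (freq=11, mode=steady, tag=Q): tag is Q — matches, so Match. (freq=15, mode=steady, tag=S): tag is S — does not fit, so No match.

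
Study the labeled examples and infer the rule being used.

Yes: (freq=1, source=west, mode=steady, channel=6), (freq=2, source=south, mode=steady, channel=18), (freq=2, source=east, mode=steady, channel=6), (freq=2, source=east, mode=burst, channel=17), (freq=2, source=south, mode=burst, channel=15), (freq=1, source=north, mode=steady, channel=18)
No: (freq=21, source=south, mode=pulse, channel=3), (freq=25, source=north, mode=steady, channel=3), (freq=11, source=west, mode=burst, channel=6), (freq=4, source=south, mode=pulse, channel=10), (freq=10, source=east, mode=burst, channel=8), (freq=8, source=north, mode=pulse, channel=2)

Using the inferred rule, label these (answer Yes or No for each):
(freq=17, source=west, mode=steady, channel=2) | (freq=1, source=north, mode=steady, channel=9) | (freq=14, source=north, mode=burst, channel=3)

No, Yes, No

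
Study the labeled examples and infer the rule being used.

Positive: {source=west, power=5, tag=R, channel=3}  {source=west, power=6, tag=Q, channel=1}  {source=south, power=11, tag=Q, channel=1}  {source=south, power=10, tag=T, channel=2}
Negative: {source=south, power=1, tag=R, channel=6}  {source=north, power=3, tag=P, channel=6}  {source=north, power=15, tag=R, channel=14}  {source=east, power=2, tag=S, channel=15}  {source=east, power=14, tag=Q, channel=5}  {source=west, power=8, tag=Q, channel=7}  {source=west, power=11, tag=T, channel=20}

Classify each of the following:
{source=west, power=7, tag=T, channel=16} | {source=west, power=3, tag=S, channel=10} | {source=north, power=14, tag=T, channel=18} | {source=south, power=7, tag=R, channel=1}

A rule that fits every label: channel ≤ 3 — true of each 'Positive' example, false of each 'Negative' one.
{source=west, power=7, tag=T, channel=16}: channel = 16, does not satisfy this → Negative. {source=west, power=3, tag=S, channel=10}: channel = 10, does not satisfy this → Negative. {source=north, power=14, tag=T, channel=18}: channel = 18, does not satisfy this → Negative. {source=south, power=7, tag=R, channel=1}: channel = 1, fits → Positive.

Negative, Negative, Negative, Positive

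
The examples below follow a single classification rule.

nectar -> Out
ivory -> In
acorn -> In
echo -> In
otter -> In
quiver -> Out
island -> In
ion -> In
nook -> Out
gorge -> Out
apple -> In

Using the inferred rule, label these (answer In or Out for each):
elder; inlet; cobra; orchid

One predicate separates the groups cleanly: starts with a vowel.
elder: In (starts with 'e'). inlet: In (starts with 'i'). cobra: Out (starts with 'c'). orchid: In (starts with 'o').

In, In, Out, In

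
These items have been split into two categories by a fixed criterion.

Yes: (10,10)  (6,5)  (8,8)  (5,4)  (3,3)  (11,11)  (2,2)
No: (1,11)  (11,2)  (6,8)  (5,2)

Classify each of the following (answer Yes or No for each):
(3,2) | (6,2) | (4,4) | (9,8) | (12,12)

Every 'Yes' example satisfies: |first − second| ≤ 1. None of the 'No' examples do.
Yes: (3,2), since |3−2| = 1. No: (6,2), since |6−2| = 4. Yes: (4,4), since |4−4| = 0. Yes: (9,8), since |9−8| = 1. Yes: (12,12), since |12−12| = 0.

Yes, No, Yes, Yes, Yes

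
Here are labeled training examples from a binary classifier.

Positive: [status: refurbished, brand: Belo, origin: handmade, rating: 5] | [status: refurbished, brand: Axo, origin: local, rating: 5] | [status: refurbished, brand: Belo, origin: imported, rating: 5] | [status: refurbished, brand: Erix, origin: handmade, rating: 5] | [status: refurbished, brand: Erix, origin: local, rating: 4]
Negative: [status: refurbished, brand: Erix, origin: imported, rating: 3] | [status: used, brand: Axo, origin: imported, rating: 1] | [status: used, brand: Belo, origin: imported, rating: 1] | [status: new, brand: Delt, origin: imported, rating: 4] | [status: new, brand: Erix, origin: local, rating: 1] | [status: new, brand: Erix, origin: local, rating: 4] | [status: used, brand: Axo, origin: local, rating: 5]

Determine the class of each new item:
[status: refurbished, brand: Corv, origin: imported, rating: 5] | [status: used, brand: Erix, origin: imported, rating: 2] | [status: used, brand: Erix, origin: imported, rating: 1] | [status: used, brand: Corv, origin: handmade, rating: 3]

Every 'Positive' example satisfies: status is refurbished AND rating ≥ 4. None of the 'Negative' examples do.
[status: refurbished, brand: Corv, origin: imported, rating: 5]: Positive (status is refurbished, rating = 5). [status: used, brand: Erix, origin: imported, rating: 2]: Negative (status is used, rating = 2). [status: used, brand: Erix, origin: imported, rating: 1]: Negative (status is used, rating = 1). [status: used, brand: Corv, origin: handmade, rating: 3]: Negative (status is used, rating = 3).

Positive, Negative, Negative, Negative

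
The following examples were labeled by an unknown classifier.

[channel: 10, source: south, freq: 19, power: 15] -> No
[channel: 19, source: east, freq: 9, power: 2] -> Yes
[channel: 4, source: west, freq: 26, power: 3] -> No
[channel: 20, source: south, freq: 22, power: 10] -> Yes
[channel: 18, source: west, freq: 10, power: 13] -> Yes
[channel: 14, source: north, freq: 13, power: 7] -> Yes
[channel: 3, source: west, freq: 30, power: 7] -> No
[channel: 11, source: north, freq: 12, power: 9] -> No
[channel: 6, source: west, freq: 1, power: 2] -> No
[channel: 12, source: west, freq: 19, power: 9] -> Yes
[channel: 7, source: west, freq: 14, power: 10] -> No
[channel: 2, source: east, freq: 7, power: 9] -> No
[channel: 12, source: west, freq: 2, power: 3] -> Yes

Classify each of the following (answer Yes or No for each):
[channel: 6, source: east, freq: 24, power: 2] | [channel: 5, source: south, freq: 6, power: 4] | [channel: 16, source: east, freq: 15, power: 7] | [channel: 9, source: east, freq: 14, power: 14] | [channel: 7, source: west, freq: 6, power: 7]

One predicate separates the groups cleanly: channel ≥ 12.
[channel: 6, source: east, freq: 24, power: 2]: No (channel = 6).
[channel: 5, source: south, freq: 6, power: 4]: No (channel = 5).
[channel: 16, source: east, freq: 15, power: 7]: Yes (channel = 16).
[channel: 9, source: east, freq: 14, power: 14]: No (channel = 9).
[channel: 7, source: west, freq: 6, power: 7]: No (channel = 7).

No, No, Yes, No, No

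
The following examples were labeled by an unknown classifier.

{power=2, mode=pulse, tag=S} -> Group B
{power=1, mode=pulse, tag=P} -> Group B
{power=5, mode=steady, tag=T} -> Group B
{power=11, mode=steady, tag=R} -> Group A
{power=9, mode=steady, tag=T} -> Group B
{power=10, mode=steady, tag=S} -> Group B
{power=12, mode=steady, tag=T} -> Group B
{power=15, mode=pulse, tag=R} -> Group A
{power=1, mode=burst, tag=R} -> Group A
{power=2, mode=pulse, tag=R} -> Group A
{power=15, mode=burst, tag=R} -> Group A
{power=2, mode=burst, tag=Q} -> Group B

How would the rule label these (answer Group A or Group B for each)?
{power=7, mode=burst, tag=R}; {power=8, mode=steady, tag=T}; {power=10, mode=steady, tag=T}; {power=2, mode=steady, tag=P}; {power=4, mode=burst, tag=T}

Group A, Group B, Group B, Group B, Group B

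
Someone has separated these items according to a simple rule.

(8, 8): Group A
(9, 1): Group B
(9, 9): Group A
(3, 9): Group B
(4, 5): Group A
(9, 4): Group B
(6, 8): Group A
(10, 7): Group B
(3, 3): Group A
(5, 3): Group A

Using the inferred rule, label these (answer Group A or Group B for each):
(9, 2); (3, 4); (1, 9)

Group B, Group A, Group B

All 'Group A' examples share one property — |first − second| ≤ 2 — and every 'Group B' example lacks it.
(9, 2) → |9−2| = 7 → Group B.
(3, 4) → |3−4| = 1 → Group A.
(1, 9) → |1−9| = 8 → Group B.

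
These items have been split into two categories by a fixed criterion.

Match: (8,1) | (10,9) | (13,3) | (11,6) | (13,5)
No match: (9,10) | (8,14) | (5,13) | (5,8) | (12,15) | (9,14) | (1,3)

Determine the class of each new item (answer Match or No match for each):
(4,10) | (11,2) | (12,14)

No match, Match, No match

All 'Match' examples share one property — first > second — and every 'No match' example lacks it.
(4,10): 4 < 10, doesn't match → No match.
(11,2): 11 > 2, meets the rule → Match.
(12,14): 12 < 14, doesn't match → No match.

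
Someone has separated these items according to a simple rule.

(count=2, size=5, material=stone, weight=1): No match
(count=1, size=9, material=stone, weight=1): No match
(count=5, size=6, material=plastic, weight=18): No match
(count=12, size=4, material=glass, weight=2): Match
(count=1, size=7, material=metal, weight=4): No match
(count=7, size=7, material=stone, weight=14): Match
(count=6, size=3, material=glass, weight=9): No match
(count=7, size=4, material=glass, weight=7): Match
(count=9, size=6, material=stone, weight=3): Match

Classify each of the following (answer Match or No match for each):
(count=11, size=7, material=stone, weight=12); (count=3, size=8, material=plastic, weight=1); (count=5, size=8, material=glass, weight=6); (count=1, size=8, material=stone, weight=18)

Match, No match, No match, No match

The simplest hypothesis consistent with all the labels is: count ≥ 7.
(count=11, size=7, material=stone, weight=12): Match (count = 11).
(count=3, size=8, material=plastic, weight=1): No match (count = 3).
(count=5, size=8, material=glass, weight=6): No match (count = 5).
(count=1, size=8, material=stone, weight=18): No match (count = 1).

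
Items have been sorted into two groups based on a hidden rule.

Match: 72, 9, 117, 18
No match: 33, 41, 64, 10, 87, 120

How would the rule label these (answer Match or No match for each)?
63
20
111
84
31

Match, No match, No match, No match, No match

A rule that fits every label: multiple of 9 — true of each 'Match' example, false of each 'No match' one.
63: Match (63 = 9·7).
20: No match (20 = 9·2 + 2).
111: No match (111 = 9·12 + 3).
84: No match (84 = 9·9 + 3).
31: No match (31 = 9·3 + 4).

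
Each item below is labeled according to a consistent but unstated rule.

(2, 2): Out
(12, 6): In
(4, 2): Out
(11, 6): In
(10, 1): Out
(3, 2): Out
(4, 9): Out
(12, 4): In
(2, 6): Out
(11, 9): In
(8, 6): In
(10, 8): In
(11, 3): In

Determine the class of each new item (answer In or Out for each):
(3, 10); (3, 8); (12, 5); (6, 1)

The simplest hypothesis consistent with all the labels is: sum ≥ 14.
Out: (3, 10), since 3+10 = 13. Out: (3, 8), since 3+8 = 11. In: (12, 5), since 12+5 = 17. Out: (6, 1), since 6+1 = 7.

Out, Out, In, Out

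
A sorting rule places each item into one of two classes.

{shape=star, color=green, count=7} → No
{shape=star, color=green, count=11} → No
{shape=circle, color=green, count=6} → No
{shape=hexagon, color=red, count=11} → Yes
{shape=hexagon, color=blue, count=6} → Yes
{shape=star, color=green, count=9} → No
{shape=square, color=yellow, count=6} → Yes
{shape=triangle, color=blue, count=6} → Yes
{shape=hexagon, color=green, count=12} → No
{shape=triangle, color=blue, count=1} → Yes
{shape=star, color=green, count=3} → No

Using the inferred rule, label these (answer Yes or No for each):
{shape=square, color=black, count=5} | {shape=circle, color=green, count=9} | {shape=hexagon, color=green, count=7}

The distinguishing property — color is not green — holds for all the 'Yes' cases and none of the 'No' cases.
{shape=square, color=black, count=5}: color is black — checks out, so Yes. {shape=circle, color=green, count=9}: color is green — lacks this property, so No. {shape=hexagon, color=green, count=7}: color is green — lacks this property, so No.

Yes, No, No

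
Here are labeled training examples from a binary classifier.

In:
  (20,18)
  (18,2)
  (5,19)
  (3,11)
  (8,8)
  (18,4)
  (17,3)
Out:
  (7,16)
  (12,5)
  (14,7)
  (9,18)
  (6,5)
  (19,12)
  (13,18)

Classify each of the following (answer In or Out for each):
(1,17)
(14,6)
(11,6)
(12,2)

One predicate separates the groups cleanly: sum is even.

In, In, Out, In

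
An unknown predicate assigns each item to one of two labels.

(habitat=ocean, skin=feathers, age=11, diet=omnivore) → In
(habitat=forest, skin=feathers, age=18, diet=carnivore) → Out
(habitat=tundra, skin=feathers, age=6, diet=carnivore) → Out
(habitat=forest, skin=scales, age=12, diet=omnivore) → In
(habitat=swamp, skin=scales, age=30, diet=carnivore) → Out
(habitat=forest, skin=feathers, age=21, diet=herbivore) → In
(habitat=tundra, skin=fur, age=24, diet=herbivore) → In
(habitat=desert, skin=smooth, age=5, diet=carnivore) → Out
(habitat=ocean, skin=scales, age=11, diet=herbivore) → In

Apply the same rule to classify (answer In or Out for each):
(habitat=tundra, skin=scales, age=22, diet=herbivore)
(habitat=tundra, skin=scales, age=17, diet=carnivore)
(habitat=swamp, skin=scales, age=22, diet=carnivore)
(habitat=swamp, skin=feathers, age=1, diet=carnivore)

In, Out, Out, Out

Looking at the examples, the only property every 'In' case has and every 'Out' case lacks is: diet is not carnivore.
(habitat=tundra, skin=scales, age=22, diet=herbivore) → diet is herbivore → In. (habitat=tundra, skin=scales, age=17, diet=carnivore) → diet is carnivore → Out. (habitat=swamp, skin=scales, age=22, diet=carnivore) → diet is carnivore → Out. (habitat=swamp, skin=feathers, age=1, diet=carnivore) → diet is carnivore → Out.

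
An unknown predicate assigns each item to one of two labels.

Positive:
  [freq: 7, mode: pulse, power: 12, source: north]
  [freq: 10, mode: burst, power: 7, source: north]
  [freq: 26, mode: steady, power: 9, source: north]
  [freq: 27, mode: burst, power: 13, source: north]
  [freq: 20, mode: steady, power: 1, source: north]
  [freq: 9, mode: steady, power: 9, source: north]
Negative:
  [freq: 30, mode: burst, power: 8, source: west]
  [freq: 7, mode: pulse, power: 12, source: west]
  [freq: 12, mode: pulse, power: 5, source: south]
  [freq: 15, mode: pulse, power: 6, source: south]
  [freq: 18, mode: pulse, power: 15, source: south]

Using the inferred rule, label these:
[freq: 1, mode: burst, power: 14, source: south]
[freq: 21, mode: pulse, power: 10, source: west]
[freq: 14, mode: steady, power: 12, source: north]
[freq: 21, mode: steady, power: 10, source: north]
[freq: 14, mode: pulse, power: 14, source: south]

The pattern is that an item is 'Positive' exactly when: source is north.
[freq: 1, mode: burst, power: 14, source: south] → source is south → Negative. [freq: 21, mode: pulse, power: 10, source: west] → source is west → Negative. [freq: 14, mode: steady, power: 12, source: north] → source is north → Positive. [freq: 21, mode: steady, power: 10, source: north] → source is north → Positive. [freq: 14, mode: pulse, power: 14, source: south] → source is south → Negative.

Negative, Negative, Positive, Positive, Negative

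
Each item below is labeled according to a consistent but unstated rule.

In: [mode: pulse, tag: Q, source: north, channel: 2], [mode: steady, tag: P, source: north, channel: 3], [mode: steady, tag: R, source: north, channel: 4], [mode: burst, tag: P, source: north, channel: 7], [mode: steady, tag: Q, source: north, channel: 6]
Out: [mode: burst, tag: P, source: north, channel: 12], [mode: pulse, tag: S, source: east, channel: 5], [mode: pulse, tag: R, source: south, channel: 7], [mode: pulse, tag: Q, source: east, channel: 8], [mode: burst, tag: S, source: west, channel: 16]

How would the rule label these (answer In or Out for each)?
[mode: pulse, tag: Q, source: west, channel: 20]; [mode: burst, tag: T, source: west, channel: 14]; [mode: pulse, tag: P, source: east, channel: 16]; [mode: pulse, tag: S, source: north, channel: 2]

Out, Out, Out, In

One predicate separates the groups cleanly: source is north AND channel ≤ 7.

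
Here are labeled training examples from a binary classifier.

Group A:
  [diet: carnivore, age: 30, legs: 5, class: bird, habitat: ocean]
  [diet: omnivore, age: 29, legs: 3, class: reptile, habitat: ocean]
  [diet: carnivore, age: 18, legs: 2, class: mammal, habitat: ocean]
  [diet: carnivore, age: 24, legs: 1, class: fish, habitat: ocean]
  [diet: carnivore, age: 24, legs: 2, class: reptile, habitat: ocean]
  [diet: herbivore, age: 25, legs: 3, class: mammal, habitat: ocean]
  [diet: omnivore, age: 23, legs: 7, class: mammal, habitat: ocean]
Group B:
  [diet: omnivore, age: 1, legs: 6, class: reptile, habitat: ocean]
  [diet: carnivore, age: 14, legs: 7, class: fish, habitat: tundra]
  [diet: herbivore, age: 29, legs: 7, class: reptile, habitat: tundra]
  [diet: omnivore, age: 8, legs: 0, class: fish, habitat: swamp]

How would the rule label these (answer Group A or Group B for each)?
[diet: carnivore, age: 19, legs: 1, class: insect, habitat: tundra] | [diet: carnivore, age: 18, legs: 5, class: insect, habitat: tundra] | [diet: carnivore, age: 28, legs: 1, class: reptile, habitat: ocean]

Every 'Group A' example satisfies: habitat is ocean AND age ≥ 8. None of the 'Group B' examples do.
[diet: carnivore, age: 19, legs: 1, class: insect, habitat: tundra]: Group B (habitat is tundra, age = 19).
[diet: carnivore, age: 18, legs: 5, class: insect, habitat: tundra]: Group B (habitat is tundra, age = 18).
[diet: carnivore, age: 28, legs: 1, class: reptile, habitat: ocean]: Group A (habitat is ocean, age = 28).

Group B, Group B, Group A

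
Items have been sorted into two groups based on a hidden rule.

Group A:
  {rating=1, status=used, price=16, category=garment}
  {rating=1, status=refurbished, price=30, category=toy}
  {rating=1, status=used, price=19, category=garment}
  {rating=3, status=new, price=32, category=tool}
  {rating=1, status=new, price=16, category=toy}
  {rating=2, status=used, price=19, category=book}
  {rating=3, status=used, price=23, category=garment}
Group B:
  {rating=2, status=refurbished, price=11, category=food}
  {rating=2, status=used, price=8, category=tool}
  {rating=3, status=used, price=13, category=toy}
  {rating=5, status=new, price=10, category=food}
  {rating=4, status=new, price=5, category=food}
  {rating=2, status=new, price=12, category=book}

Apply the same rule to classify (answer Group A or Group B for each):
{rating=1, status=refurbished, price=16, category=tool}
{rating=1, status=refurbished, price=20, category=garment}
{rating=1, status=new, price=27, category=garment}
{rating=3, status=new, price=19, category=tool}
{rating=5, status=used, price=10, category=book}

Rule: price ≥ 16. This holds for each 'Group A' example and fails for each 'Group B' one.

Group A, Group A, Group A, Group A, Group B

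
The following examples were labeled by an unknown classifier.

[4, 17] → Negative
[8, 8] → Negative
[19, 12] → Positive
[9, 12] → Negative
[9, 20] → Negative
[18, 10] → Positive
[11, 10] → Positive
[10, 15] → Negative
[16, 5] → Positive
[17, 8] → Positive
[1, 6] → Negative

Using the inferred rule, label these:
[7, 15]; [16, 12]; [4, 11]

The pattern is that an item is 'Positive' exactly when: first > second.
[7, 15]: 7 < 15 — lacks this property, so Negative.
[16, 12]: 16 > 12 — fits, so Positive.
[4, 11]: 4 < 11 — lacks this property, so Negative.

Negative, Positive, Negative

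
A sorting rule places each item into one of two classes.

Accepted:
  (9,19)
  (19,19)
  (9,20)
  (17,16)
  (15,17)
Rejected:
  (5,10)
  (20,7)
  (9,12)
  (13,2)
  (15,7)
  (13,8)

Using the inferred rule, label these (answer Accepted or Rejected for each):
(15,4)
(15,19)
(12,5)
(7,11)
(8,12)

Rejected, Accepted, Rejected, Rejected, Rejected

A rule that fits every label: sum ≥ 28 — true of each 'Accepted' example, false of each 'Rejected' one.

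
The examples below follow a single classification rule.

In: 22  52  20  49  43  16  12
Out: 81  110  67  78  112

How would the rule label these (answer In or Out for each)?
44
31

The pattern is that an item is 'In' exactly when: at most 52.
44 → 44 ≤ 52 → In.
31 → 31 ≤ 52 → In.

In, In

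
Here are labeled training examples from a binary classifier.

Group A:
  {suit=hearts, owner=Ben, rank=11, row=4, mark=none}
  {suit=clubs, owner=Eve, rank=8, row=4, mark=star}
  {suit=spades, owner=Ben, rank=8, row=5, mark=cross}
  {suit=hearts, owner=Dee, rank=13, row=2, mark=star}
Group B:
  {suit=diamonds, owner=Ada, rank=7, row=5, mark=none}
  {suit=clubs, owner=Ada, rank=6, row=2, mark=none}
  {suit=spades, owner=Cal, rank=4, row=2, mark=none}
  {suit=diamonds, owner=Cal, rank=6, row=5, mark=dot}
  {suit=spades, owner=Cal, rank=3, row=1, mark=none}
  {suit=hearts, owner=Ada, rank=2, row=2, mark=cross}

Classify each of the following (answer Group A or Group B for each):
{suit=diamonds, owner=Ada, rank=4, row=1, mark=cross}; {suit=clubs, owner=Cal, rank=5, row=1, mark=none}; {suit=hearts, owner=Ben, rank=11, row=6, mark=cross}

The simplest hypothesis consistent with all the labels is: rank ≥ 8.
{suit=diamonds, owner=Ada, rank=4, row=1, mark=cross}: rank = 4 — fails the rule, so Group B.
{suit=clubs, owner=Cal, rank=5, row=1, mark=none}: rank = 5 — fails the rule, so Group B.
{suit=hearts, owner=Ben, rank=11, row=6, mark=cross}: rank = 11 — satisfies this, so Group A.

Group B, Group B, Group A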